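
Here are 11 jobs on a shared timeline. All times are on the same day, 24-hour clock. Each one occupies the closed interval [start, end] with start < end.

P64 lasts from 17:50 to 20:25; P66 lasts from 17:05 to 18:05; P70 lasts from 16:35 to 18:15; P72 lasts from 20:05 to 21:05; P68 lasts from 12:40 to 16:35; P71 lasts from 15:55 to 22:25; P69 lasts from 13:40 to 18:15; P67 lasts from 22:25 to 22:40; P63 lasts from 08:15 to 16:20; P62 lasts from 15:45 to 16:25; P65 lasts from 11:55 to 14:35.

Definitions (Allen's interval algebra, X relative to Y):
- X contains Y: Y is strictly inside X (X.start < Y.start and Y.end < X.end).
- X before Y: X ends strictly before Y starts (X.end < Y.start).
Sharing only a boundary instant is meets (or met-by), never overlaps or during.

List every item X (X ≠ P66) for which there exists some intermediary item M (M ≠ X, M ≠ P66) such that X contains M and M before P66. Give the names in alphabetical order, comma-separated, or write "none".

Target P66 = [17:05, 18:05].
Intermediaries M with M before P66: P62, P63, P65, P68.
Via P62 — items with X contains P62: P68, P69.
Via P63 — items with X contains P63: none.
Via P65 — items with X contains P65: P63.
Via P68 — items with X contains P68: none.
Union: P63, P68, P69.

P63, P68, P69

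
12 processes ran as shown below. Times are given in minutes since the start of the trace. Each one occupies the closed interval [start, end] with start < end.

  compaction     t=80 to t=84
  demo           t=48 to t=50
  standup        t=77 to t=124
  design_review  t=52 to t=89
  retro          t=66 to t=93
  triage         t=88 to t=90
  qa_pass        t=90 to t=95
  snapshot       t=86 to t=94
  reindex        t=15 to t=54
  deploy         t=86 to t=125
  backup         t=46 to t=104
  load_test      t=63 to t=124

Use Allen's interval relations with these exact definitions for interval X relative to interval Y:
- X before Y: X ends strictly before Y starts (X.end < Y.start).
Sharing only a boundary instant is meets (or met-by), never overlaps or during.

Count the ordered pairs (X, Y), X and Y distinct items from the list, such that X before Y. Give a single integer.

22

Checking all 132 ordered pairs for relation 'before'; matching pairs in alphabetical order:
(compaction, deploy): compaction before deploy ✓
(compaction, qa_pass): compaction before qa_pass ✓
(compaction, snapshot): compaction before snapshot ✓
(compaction, triage): compaction before triage ✓
(demo, compaction): demo before compaction ✓
(demo, deploy): demo before deploy ✓
(demo, design_review): demo before design_review ✓
(demo, load_test): demo before load_test ✓
(demo, qa_pass): demo before qa_pass ✓
(demo, retro): demo before retro ✓
(demo, snapshot): demo before snapshot ✓
(demo, standup): demo before standup ✓
(demo, triage): demo before triage ✓
(design_review, qa_pass): design_review before qa_pass ✓
(reindex, compaction): reindex before compaction ✓
(reindex, deploy): reindex before deploy ✓
(reindex, load_test): reindex before load_test ✓
(reindex, qa_pass): reindex before qa_pass ✓
(reindex, retro): reindex before retro ✓
(reindex, snapshot): reindex before snapshot ✓
(reindex, standup): reindex before standup ✓
(reindex, triage): reindex before triage ✓
Count: 22.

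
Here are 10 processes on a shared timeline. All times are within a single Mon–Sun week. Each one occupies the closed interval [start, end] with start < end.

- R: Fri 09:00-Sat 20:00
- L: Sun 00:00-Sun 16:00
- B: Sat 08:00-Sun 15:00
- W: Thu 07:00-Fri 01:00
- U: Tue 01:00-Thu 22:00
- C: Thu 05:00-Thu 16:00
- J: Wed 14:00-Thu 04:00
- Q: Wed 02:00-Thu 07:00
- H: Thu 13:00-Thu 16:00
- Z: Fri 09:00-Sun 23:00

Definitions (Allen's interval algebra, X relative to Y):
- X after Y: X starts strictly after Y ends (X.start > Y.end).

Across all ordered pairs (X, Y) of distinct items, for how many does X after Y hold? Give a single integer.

29

Checking all 90 ordered pairs for relation 'after'; matching pairs in alphabetical order:
(B, C): B after C ✓
(B, H): B after H ✓
(B, J): B after J ✓
(B, Q): B after Q ✓
(B, U): B after U ✓
(B, W): B after W ✓
(C, J): C after J ✓
(H, J): H after J ✓
(H, Q): H after Q ✓
(L, C): L after C ✓
(L, H): L after H ✓
(L, J): L after J ✓
(L, Q): L after Q ✓
(L, R): L after R ✓
(L, U): L after U ✓
(L, W): L after W ✓
(R, C): R after C ✓
(R, H): R after H ✓
(R, J): R after J ✓
(R, Q): R after Q ✓
(R, U): R after U ✓
(R, W): R after W ✓
(W, J): W after J ✓
(Z, C): Z after C ✓
... plus 5 further pairs not listed.
Count: 29.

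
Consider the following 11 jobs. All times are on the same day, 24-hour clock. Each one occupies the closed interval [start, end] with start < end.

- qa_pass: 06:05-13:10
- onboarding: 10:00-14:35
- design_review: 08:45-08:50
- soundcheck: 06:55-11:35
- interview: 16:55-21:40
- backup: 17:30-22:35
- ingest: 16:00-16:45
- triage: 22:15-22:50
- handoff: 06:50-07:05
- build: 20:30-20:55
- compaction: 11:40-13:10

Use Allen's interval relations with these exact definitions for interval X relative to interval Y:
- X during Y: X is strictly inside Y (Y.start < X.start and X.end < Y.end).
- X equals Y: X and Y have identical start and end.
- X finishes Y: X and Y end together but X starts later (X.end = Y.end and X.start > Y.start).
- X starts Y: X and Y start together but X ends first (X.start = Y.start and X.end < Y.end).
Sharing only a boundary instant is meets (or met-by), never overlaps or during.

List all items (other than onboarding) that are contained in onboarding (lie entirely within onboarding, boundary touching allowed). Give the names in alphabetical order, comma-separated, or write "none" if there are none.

Target onboarding = [10:00, 14:35].
backup [17:30, 22:35] → after → no.
build [20:30, 20:55] → after → no.
compaction [11:40, 13:10] → during → yes.
design_review [08:45, 08:50] → before → no.
handoff [06:50, 07:05] → before → no.
ingest [16:00, 16:45] → after → no.
interview [16:55, 21:40] → after → no.
qa_pass [06:05, 13:10] → overlaps → no.
soundcheck [06:55, 11:35] → overlaps → no.
triage [22:15, 22:50] → after → no.
Result: compaction.

compaction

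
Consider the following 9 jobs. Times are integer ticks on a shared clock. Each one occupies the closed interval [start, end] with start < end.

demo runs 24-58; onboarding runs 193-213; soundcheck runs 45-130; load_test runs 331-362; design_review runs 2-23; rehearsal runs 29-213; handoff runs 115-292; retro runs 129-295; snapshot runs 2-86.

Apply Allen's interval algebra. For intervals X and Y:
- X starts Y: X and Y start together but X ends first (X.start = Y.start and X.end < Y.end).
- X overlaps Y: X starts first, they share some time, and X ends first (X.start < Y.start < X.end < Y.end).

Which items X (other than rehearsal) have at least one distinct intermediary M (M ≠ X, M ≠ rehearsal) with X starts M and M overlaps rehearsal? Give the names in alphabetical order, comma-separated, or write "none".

Target rehearsal = [29, 213].
Intermediaries M with M overlaps rehearsal: demo, snapshot.
Via demo — items with X starts demo: none.
Via snapshot — items with X starts snapshot: design_review.
Union: design_review.

design_review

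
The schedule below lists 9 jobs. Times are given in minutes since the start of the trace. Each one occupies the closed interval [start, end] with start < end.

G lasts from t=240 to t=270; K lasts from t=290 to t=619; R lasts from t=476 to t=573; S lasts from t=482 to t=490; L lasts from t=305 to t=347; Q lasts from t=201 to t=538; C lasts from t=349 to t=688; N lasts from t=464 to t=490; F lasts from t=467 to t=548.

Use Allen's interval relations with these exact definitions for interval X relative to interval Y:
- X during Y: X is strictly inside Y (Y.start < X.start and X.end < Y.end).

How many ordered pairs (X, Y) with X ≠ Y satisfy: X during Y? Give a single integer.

Checking all 72 ordered pairs for relation 'during'; matching pairs in alphabetical order:
(F, C): F during C ✓
(F, K): F during K ✓
(G, Q): G during Q ✓
(L, K): L during K ✓
(L, Q): L during Q ✓
(N, C): N during C ✓
(N, K): N during K ✓
(N, Q): N during Q ✓
(R, C): R during C ✓
(R, K): R during K ✓
(S, C): S during C ✓
(S, F): S during F ✓
(S, K): S during K ✓
(S, Q): S during Q ✓
(S, R): S during R ✓
Count: 15.

15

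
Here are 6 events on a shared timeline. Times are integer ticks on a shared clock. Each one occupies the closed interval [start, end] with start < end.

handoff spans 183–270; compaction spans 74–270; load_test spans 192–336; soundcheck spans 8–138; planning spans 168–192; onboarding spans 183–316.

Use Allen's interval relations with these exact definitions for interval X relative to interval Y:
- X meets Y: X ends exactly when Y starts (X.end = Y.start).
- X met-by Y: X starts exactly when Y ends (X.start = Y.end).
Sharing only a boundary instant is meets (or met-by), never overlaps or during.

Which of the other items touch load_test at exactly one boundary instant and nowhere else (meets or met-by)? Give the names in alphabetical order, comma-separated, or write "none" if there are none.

Target load_test = [192, 336].
compaction [74, 270] → overlaps → no.
handoff [183, 270] → overlaps → no.
onboarding [183, 316] → overlaps → no.
planning [168, 192] → meets → yes.
soundcheck [8, 138] → before → no.
Result: planning.

planning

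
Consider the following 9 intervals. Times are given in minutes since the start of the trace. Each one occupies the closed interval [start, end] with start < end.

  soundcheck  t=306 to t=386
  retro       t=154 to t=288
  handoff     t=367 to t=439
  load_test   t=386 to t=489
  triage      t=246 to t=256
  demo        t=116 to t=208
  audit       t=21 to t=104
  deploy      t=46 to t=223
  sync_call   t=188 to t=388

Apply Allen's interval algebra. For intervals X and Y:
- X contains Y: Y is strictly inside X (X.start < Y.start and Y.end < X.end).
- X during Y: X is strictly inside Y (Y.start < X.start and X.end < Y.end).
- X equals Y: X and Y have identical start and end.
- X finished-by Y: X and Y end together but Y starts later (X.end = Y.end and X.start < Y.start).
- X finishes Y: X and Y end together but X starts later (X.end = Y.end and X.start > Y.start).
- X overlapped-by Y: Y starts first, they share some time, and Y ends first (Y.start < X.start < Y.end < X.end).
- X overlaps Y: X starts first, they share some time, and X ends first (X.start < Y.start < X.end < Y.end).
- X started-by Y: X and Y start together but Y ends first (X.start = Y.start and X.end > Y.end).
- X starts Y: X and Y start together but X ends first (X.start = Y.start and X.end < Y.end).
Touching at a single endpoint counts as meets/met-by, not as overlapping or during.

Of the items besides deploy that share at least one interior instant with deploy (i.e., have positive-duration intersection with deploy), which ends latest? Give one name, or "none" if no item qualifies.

Target deploy = [t=46, t=223].
audit [t=21, t=104] → overlaps → candidate.
demo [t=116, t=208] → during → candidate.
handoff [t=367, t=439] → after → excluded.
load_test [t=386, t=489] → after → excluded.
retro [t=154, t=288] → overlapped-by → candidate.
soundcheck [t=306, t=386] → after → excluded.
sync_call [t=188, t=388] → overlapped-by → candidate.
triage [t=246, t=256] → after → excluded.
Among candidates, latest end is t=388 → sync_call.

sync_call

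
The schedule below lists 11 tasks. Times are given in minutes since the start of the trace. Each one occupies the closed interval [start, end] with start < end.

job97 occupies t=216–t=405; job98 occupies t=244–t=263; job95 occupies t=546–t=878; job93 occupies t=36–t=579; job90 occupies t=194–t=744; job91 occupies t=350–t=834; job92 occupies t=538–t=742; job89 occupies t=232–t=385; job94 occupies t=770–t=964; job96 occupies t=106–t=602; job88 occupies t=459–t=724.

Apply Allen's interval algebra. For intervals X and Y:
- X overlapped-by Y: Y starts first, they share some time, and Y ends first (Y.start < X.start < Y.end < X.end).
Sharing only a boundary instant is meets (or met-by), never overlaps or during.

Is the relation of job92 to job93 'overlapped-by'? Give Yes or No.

job92 = [t=538, t=742], job93 = [t=36, t=579].
Actual relation of job92 to job93: overlapped-by.
Asked whether 'overlapped-by' holds → Yes.

Yes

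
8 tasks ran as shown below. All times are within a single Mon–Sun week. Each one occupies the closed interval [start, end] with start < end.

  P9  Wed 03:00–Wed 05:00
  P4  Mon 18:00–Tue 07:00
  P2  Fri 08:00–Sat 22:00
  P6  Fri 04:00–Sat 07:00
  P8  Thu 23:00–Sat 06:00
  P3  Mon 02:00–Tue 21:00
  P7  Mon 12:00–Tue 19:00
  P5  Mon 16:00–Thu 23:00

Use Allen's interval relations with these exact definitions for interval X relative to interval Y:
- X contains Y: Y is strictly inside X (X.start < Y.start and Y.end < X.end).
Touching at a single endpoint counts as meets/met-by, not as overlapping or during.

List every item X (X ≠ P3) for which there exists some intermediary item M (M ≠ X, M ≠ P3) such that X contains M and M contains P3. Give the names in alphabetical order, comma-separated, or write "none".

none

Target P3 = [Mon 02:00, Tue 21:00].
Intermediaries M with M contains P3: none.
Union: none.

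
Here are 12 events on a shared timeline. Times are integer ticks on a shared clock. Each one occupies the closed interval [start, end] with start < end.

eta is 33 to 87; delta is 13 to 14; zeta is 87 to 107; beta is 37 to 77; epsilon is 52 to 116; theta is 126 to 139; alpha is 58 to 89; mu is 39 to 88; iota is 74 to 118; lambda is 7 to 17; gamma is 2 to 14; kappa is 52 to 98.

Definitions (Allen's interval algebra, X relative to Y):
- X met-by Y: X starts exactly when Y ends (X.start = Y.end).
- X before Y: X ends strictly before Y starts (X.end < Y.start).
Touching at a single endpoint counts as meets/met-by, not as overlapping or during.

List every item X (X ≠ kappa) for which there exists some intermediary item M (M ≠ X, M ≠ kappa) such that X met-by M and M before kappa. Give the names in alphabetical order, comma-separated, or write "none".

Target kappa = [52, 98].
Intermediaries M with M before kappa: delta, gamma, lambda.
Via delta — items with X met-by delta: none.
Via gamma — items with X met-by gamma: none.
Via lambda — items with X met-by lambda: none.
Union: none.

none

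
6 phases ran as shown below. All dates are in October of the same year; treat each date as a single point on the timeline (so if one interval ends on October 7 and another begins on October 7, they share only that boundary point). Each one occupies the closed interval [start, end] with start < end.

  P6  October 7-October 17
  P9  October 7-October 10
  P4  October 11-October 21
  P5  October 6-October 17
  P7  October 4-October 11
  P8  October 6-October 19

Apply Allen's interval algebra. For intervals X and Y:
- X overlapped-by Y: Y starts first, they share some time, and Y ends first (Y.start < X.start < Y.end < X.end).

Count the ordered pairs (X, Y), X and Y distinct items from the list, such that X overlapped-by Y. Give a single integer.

Checking all 30 ordered pairs for relation 'overlapped-by'; matching pairs in alphabetical order:
(P4, P5): P4 overlapped-by P5 ✓
(P4, P6): P4 overlapped-by P6 ✓
(P4, P8): P4 overlapped-by P8 ✓
(P5, P7): P5 overlapped-by P7 ✓
(P6, P7): P6 overlapped-by P7 ✓
(P8, P7): P8 overlapped-by P7 ✓
Count: 6.

6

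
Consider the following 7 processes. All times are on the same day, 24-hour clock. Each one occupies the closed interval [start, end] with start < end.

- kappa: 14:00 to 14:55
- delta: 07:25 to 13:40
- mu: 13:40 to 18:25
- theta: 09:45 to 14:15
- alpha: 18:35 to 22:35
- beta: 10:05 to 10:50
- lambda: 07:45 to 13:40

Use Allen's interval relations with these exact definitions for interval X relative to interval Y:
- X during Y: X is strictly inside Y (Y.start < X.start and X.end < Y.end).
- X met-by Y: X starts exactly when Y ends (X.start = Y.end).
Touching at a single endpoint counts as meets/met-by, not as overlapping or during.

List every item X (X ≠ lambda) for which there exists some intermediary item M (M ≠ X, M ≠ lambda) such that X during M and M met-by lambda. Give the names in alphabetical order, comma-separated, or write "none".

kappa

Target lambda = [07:45, 13:40].
Intermediaries M with M met-by lambda: mu.
Via mu — items with X during mu: kappa.
Union: kappa.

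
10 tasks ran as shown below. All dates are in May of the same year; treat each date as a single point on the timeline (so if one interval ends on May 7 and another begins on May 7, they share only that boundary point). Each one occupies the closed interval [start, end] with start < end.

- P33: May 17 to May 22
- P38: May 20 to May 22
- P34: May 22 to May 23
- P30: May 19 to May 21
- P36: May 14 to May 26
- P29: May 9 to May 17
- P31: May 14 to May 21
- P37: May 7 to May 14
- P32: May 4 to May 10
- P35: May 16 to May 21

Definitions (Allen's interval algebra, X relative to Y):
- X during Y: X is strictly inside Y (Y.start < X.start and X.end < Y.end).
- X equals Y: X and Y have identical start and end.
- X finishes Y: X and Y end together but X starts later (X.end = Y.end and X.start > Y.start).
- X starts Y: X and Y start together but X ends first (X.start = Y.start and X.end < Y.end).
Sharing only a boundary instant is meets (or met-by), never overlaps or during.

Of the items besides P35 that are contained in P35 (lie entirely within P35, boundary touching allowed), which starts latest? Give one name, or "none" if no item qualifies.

Target P35 = [May 16, May 21].
P29 [May 9, May 17] → overlaps → excluded.
P30 [May 19, May 21] → finishes → candidate.
P31 [May 14, May 21] → finished-by → excluded.
P32 [May 4, May 10] → before → excluded.
P33 [May 17, May 22] → overlapped-by → excluded.
P34 [May 22, May 23] → after → excluded.
P36 [May 14, May 26] → contains → excluded.
P37 [May 7, May 14] → before → excluded.
P38 [May 20, May 22] → overlapped-by → excluded.
Among candidates, latest start is May 19 → P30.

P30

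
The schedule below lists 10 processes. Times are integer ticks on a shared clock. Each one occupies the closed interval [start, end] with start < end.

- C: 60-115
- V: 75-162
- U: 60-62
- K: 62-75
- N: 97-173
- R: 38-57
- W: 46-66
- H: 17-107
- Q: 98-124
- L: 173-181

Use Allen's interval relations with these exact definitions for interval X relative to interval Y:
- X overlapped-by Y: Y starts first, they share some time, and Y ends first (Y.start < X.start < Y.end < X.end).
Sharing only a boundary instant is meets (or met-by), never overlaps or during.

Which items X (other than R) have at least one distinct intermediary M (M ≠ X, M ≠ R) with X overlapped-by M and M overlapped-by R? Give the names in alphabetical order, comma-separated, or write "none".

Target R = [38, 57].
Intermediaries M with M overlapped-by R: W.
Via W — items with X overlapped-by W: C, K.
Union: C, K.

C, K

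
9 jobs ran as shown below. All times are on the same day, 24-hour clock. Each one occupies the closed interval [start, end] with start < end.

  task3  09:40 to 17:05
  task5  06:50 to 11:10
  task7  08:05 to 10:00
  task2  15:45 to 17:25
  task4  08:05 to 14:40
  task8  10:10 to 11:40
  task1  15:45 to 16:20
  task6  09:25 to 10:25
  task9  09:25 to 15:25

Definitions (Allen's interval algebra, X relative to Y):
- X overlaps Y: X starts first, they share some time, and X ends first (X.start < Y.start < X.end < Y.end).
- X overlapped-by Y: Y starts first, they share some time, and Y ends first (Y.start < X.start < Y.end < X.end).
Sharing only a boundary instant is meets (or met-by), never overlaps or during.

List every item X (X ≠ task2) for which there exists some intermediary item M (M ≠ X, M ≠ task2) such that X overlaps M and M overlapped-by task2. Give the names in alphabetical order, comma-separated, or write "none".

Target task2 = [15:45, 17:25].
Intermediaries M with M overlapped-by task2: none.
Union: none.

none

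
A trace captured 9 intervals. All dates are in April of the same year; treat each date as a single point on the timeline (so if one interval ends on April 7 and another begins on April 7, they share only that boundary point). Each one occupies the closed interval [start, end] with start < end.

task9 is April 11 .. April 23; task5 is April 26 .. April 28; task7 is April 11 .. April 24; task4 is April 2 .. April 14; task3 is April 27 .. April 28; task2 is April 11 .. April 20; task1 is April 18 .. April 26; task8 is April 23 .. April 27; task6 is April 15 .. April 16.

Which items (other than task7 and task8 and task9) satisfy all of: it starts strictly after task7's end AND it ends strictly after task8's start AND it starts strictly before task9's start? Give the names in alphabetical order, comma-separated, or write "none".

none

Conditions: its start is strictly after task7's end (X.start > April 24) AND its end is strictly after task8's start (X.end > April 23) AND its start is strictly before task9's start (X.start < April 11).
task1: start April 18 > April 24? ✗; end April 26 > April 23? ✓; start April 18 < April 11? ✗ → no.
task2: start April 11 > April 24? ✗; end April 20 > April 23? ✗; start April 11 < April 11? ✗ → no.
task3: start April 27 > April 24? ✓; end April 28 > April 23? ✓; start April 27 < April 11? ✗ → no.
task4: start April 2 > April 24? ✗; end April 14 > April 23? ✗; start April 2 < April 11? ✓ → no.
task5: start April 26 > April 24? ✓; end April 28 > April 23? ✓; start April 26 < April 11? ✗ → no.
task6: start April 15 > April 24? ✗; end April 16 > April 23? ✗; start April 15 < April 11? ✗ → no.
Result: none.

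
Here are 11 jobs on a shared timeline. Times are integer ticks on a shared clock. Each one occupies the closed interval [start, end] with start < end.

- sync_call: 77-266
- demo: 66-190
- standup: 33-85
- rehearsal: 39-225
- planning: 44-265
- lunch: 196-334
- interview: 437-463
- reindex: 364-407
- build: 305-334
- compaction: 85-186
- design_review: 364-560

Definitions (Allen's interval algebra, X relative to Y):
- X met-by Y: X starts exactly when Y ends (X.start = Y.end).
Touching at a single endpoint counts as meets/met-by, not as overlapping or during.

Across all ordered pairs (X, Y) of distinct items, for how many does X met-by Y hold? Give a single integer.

Checking all 110 ordered pairs for relation 'met-by'; matching pairs in alphabetical order:
(compaction, standup): compaction met-by standup ✓
Count: 1.

1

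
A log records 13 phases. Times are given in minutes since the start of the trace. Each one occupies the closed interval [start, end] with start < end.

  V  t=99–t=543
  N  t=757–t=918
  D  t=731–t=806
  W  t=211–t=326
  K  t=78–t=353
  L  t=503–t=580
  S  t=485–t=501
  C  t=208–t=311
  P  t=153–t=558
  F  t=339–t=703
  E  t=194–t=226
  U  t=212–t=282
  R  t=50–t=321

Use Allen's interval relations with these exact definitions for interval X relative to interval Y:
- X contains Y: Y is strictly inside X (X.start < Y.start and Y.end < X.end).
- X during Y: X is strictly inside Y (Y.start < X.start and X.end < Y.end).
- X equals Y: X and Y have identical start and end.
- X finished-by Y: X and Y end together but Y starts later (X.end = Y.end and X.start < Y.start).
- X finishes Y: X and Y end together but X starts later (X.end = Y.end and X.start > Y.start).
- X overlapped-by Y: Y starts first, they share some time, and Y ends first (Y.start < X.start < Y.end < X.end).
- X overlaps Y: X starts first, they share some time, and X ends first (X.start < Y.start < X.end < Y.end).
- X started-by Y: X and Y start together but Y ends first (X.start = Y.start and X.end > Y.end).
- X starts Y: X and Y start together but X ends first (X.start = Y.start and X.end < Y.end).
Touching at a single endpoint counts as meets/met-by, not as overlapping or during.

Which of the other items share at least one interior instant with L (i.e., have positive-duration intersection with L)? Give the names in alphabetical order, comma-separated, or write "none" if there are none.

Target L = [t=503, t=580].
C [t=208, t=311] → before → no.
D [t=731, t=806] → after → no.
E [t=194, t=226] → before → no.
F [t=339, t=703] → contains → yes.
K [t=78, t=353] → before → no.
N [t=757, t=918] → after → no.
P [t=153, t=558] → overlaps → yes.
R [t=50, t=321] → before → no.
S [t=485, t=501] → before → no.
U [t=212, t=282] → before → no.
V [t=99, t=543] → overlaps → yes.
W [t=211, t=326] → before → no.
Result: F, P, V.

F, P, V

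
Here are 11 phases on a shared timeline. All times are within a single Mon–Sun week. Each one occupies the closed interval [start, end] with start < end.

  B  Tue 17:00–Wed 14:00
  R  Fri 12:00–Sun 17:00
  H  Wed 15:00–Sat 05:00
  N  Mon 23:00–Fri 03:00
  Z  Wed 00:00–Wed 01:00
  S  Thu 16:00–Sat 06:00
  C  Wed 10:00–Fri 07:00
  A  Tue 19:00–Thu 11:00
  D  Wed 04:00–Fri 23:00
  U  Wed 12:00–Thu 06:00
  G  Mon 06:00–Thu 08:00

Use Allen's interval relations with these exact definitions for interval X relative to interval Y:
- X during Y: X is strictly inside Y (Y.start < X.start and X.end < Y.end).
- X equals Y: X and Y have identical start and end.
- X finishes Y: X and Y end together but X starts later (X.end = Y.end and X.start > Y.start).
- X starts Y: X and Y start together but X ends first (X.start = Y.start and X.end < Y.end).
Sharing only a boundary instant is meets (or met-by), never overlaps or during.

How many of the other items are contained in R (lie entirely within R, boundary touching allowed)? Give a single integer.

Target R = [Fri 12:00, Sun 17:00].
A [Tue 19:00, Thu 11:00] → before → no.
B [Tue 17:00, Wed 14:00] → before → no.
C [Wed 10:00, Fri 07:00] → before → no.
D [Wed 04:00, Fri 23:00] → overlaps → no.
G [Mon 06:00, Thu 08:00] → before → no.
H [Wed 15:00, Sat 05:00] → overlaps → no.
N [Mon 23:00, Fri 03:00] → before → no.
S [Thu 16:00, Sat 06:00] → overlaps → no.
U [Wed 12:00, Thu 06:00] → before → no.
Z [Wed 00:00, Wed 01:00] → before → no.
Total: 0.

0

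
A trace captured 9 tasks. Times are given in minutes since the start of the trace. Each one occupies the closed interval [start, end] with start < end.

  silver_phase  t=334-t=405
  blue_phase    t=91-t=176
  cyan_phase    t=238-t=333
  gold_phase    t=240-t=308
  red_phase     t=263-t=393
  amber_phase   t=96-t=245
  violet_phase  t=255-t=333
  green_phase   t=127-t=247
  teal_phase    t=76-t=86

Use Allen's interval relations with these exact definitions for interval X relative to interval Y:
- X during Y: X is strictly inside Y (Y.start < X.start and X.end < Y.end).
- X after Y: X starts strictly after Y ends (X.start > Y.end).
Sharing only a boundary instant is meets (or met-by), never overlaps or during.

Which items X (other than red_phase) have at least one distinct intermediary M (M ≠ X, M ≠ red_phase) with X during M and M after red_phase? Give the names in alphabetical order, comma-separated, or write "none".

Target red_phase = [t=263, t=393].
Intermediaries M with M after red_phase: none.
Union: none.

none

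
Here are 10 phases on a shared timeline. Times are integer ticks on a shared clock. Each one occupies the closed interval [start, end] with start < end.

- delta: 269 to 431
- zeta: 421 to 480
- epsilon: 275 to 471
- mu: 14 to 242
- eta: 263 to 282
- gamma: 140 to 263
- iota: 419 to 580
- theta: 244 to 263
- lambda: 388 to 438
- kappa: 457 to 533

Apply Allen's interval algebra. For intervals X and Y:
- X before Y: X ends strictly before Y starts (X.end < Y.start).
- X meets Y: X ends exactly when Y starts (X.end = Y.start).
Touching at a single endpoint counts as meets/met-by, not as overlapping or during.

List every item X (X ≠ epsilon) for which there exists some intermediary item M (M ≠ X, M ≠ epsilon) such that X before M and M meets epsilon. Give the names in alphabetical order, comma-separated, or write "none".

Target epsilon = [275, 471].
Intermediaries M with M meets epsilon: none.
Union: none.

none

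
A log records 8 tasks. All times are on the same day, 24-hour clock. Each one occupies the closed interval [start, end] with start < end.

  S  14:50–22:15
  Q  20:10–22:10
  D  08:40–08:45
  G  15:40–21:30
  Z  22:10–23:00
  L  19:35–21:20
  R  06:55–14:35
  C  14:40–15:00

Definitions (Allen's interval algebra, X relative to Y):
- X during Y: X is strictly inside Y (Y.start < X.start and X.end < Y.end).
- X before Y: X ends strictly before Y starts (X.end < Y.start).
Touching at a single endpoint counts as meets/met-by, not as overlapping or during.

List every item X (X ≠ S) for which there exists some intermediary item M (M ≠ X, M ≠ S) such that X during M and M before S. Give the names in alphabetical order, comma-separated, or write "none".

Target S = [14:50, 22:15].
Intermediaries M with M before S: D, R.
Via D — items with X during D: none.
Via R — items with X during R: D.
Union: D.

D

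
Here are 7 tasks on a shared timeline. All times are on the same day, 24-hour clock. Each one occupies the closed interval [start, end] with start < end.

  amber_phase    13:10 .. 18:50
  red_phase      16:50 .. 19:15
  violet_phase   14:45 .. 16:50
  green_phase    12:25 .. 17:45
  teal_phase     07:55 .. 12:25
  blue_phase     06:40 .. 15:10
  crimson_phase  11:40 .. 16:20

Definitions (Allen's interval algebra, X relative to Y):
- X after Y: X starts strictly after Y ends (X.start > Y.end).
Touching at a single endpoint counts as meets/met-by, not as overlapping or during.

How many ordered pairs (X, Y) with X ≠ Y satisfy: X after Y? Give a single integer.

Checking all 42 ordered pairs for relation 'after'; matching pairs in alphabetical order:
(amber_phase, teal_phase): amber_phase after teal_phase ✓
(red_phase, blue_phase): red_phase after blue_phase ✓
(red_phase, crimson_phase): red_phase after crimson_phase ✓
(red_phase, teal_phase): red_phase after teal_phase ✓
(violet_phase, teal_phase): violet_phase after teal_phase ✓
Count: 5.

5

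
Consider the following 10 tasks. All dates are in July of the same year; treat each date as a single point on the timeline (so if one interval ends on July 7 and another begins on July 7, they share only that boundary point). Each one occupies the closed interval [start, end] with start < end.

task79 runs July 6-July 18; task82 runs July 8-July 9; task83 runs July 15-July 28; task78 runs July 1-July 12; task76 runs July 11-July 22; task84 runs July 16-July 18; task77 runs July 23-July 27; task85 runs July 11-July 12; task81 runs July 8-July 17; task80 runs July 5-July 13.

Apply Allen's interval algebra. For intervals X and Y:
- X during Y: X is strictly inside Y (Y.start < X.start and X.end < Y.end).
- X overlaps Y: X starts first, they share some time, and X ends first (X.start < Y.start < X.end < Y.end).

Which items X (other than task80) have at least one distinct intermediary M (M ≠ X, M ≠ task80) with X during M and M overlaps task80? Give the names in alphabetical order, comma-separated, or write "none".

task82

Target task80 = [July 5, July 13].
Intermediaries M with M overlaps task80: task78.
Via task78 — items with X during task78: task82.
Union: task82.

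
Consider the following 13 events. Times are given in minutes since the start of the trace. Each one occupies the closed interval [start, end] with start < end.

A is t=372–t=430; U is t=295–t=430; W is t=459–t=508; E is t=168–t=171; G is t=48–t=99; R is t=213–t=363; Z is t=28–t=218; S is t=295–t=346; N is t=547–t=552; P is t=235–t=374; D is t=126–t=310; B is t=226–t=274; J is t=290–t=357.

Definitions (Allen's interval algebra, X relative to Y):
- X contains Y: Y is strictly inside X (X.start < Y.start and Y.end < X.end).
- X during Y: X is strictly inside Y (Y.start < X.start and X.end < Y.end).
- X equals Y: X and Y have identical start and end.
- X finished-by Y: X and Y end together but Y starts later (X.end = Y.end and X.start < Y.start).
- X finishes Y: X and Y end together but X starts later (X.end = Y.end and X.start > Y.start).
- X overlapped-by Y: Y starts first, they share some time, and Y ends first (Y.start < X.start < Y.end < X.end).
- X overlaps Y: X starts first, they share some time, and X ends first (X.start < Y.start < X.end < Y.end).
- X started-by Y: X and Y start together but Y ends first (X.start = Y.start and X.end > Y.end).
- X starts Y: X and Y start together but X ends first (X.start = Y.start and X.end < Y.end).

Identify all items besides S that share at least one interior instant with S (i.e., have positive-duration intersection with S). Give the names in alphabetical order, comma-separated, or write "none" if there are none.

D, J, P, R, U

Target S = [t=295, t=346].
A [t=372, t=430] → after → no.
B [t=226, t=274] → before → no.
D [t=126, t=310] → overlaps → yes.
E [t=168, t=171] → before → no.
G [t=48, t=99] → before → no.
J [t=290, t=357] → contains → yes.
N [t=547, t=552] → after → no.
P [t=235, t=374] → contains → yes.
R [t=213, t=363] → contains → yes.
U [t=295, t=430] → started-by → yes.
W [t=459, t=508] → after → no.
Z [t=28, t=218] → before → no.
Result: D, J, P, R, U.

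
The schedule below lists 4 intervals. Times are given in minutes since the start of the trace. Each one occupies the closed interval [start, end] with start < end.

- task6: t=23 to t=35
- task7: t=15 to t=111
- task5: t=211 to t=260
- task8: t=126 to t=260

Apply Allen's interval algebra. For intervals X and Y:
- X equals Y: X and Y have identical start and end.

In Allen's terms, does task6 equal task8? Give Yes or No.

task6 = [t=23, t=35], task8 = [t=126, t=260].
Actual relation of task6 to task8: before.
Asked whether 'equals' holds → No.

No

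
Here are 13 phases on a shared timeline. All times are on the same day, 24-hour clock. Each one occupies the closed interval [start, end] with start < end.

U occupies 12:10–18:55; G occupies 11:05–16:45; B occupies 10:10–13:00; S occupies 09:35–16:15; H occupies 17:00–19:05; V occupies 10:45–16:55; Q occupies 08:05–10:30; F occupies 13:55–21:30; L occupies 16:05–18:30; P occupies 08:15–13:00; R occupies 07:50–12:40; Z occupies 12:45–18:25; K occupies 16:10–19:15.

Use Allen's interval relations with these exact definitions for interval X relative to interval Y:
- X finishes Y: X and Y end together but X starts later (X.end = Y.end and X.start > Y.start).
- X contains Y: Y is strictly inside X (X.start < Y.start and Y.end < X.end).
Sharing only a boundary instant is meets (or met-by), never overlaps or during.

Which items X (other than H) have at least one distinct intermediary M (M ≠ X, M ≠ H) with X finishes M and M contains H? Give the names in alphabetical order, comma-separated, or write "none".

Target H = [17:00, 19:05].
Intermediaries M with M contains H: F, K.
Via F — items with X finishes F: none.
Via K — items with X finishes K: none.
Union: none.

none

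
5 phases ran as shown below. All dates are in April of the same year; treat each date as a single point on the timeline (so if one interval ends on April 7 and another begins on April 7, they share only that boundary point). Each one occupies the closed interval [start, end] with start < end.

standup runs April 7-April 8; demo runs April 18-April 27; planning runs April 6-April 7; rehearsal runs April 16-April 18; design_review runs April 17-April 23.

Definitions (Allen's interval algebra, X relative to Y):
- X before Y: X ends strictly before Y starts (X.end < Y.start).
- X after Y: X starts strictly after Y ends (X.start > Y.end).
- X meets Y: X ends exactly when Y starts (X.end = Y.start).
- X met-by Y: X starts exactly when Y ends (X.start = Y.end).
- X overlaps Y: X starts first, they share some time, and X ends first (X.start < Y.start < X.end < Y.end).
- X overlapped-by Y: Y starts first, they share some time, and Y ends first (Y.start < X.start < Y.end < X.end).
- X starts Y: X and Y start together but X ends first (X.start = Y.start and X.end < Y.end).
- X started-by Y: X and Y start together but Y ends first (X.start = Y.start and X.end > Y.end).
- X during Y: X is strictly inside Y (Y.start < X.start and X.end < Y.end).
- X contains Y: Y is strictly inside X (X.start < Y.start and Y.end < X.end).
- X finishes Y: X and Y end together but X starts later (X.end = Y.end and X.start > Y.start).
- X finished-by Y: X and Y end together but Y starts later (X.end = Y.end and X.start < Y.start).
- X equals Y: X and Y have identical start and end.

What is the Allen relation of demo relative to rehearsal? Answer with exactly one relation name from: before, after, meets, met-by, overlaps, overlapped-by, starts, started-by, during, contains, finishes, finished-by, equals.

demo = [April 18, April 27]; rehearsal = [April 16, April 18].
Compare endpoints: demo.start > rehearsal.start, demo.start = rehearsal.end, demo.end > rehearsal.start, demo.end > rehearsal.end.
That pattern is 'met-by'.

met-by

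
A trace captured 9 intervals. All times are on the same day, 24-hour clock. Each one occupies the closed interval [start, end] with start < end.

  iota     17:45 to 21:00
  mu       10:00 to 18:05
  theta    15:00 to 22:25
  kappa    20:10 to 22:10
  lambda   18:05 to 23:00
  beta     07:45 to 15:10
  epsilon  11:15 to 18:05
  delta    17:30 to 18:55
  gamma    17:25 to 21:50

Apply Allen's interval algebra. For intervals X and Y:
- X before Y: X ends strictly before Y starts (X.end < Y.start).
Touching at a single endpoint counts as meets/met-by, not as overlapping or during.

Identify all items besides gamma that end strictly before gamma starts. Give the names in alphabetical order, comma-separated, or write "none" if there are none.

beta

Target gamma = [17:25, 21:50].
beta [07:45, 15:10] → before → yes.
delta [17:30, 18:55] → during → no.
epsilon [11:15, 18:05] → overlaps → no.
iota [17:45, 21:00] → during → no.
kappa [20:10, 22:10] → overlapped-by → no.
lambda [18:05, 23:00] → overlapped-by → no.
mu [10:00, 18:05] → overlaps → no.
theta [15:00, 22:25] → contains → no.
Result: beta.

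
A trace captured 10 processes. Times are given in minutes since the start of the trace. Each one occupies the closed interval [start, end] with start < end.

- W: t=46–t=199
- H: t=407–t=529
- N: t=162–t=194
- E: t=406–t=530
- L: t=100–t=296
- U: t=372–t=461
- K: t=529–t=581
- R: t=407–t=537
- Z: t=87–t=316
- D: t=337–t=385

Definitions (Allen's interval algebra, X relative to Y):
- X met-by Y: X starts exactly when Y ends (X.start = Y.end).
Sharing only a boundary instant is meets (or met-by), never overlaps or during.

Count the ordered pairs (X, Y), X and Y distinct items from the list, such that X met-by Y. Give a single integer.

1

Checking all 90 ordered pairs for relation 'met-by'; matching pairs in alphabetical order:
(K, H): K met-by H ✓
Count: 1.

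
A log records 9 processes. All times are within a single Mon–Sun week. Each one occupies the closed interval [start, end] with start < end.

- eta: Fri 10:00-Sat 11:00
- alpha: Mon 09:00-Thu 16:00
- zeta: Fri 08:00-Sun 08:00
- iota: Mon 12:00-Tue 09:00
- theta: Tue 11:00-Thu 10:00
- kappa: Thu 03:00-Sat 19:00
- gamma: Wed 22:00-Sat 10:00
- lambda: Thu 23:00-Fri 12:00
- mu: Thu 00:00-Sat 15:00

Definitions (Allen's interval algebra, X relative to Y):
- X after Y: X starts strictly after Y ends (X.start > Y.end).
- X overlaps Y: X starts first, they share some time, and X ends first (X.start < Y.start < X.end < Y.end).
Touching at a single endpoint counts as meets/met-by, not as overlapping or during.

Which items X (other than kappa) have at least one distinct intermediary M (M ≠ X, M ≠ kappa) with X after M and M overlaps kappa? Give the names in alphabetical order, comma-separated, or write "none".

Target kappa = [Thu 03:00, Sat 19:00].
Intermediaries M with M overlaps kappa: alpha, gamma, mu, theta.
Via alpha — items with X after alpha: eta, lambda, zeta.
Via gamma — items with X after gamma: none.
Via mu — items with X after mu: none.
Via theta — items with X after theta: eta, lambda, zeta.
Union: eta, lambda, zeta.

eta, lambda, zeta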